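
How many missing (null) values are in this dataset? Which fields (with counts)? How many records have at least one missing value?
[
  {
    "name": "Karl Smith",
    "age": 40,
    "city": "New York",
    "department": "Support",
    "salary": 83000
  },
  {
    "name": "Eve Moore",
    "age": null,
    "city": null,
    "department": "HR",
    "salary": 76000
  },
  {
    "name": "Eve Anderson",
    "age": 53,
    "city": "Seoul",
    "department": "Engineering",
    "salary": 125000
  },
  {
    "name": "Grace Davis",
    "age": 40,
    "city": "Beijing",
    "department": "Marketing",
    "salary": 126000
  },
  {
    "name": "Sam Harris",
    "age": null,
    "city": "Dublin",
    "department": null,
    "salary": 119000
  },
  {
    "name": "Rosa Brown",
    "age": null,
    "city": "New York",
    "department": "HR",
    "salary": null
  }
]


Checking for missing (null) values in 6 records:

  Karl Smith: complete
  Eve Moore: age, city
  Eve Anderson: complete
  Grace Davis: complete
  Sam Harris: age, department
  Rosa Brown: age, salary

Per field:
  name: 0 missing
  age: 3 missing
  city: 1 missing
  department: 1 missing
  salary: 1 missing

Total missing values: 6
Records with any missing: 3

6 missing values (age: 3, city: 1, department: 1, salary: 1); 3 incomplete records


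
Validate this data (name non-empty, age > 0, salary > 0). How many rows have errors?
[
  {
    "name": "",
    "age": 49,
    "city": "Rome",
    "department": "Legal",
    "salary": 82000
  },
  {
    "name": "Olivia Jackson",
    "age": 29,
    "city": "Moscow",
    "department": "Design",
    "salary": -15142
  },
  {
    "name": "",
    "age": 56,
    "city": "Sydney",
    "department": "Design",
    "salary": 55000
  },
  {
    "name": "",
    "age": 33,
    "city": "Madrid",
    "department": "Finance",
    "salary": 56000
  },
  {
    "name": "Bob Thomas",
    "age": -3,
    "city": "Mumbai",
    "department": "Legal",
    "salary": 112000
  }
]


Validating 5 records:
Rules: name non-empty, age > 0, salary > 0

  Row 1 (???): empty name
  Row 2 (Olivia Jackson): negative salary: -15142
  Row 3 (???): empty name
  Row 4 (???): empty name
  Row 5 (Bob Thomas): negative age: -3

Total errors: 5

5 errors


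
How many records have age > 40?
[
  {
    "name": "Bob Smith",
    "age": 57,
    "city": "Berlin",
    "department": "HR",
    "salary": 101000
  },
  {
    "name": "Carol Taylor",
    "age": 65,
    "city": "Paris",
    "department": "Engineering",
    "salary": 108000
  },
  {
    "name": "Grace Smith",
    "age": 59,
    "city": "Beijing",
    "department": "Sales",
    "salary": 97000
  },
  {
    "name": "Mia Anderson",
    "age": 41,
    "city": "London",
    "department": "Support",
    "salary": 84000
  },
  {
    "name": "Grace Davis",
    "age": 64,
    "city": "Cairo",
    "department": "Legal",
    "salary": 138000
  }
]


Data: 5 records
Condition: age > 40

Checking each record:
  Bob Smith: 57 MATCH
  Carol Taylor: 65 MATCH
  Grace Smith: 59 MATCH
  Mia Anderson: 41 MATCH
  Grace Davis: 64 MATCH

Count: 5

5


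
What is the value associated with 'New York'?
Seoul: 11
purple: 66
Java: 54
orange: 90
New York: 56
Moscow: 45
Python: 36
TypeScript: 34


Looking up key 'New York'
Value: 56

56


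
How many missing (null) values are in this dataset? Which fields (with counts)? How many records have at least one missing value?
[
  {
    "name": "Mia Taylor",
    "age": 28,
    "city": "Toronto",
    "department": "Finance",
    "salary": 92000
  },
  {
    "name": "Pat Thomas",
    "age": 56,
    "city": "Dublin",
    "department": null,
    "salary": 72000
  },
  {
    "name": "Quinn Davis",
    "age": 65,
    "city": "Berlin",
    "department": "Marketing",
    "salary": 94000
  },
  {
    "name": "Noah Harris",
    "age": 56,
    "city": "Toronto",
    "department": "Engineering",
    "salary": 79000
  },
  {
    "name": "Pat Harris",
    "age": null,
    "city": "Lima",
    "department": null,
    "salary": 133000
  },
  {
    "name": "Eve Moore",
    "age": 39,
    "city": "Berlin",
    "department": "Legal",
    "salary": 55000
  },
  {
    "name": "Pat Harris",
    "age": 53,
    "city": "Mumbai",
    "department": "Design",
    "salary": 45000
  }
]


Checking for missing (null) values in 7 records:

  Mia Taylor: complete
  Pat Thomas: department
  Quinn Davis: complete
  Noah Harris: complete
  Pat Harris: age, department
  Eve Moore: complete
  Pat Harris: complete

Per field:
  name: 0 missing
  age: 1 missing
  city: 0 missing
  department: 2 missing
  salary: 0 missing

Total missing values: 3
Records with any missing: 2

3 missing values (age: 1, department: 2); 2 incomplete records


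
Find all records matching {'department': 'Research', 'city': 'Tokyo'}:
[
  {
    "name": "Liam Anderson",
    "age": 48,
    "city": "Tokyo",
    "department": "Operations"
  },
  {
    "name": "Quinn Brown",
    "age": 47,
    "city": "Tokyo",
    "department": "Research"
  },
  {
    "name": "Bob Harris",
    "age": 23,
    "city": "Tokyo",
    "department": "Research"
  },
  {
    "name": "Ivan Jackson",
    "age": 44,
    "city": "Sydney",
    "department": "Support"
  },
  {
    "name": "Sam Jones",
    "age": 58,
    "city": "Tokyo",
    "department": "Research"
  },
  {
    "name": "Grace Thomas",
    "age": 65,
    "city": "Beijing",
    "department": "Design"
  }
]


Search criteria: {'department': 'Research', 'city': 'Tokyo'}

Checking 6 records:
  Liam Anderson: {department: Operations, city: Tokyo}
  Quinn Brown: {department: Research, city: Tokyo} <-- MATCH
  Bob Harris: {department: Research, city: Tokyo} <-- MATCH
  Ivan Jackson: {department: Support, city: Sydney}
  Sam Jones: {department: Research, city: Tokyo} <-- MATCH
  Grace Thomas: {department: Design, city: Beijing}

Matches: ["Quinn Brown", "Bob Harris", "Sam Jones"]

["Quinn Brown", "Bob Harris", "Sam Jones"]


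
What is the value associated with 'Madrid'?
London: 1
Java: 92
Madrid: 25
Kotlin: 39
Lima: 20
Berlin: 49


Looking up key 'Madrid'
Value: 25

25


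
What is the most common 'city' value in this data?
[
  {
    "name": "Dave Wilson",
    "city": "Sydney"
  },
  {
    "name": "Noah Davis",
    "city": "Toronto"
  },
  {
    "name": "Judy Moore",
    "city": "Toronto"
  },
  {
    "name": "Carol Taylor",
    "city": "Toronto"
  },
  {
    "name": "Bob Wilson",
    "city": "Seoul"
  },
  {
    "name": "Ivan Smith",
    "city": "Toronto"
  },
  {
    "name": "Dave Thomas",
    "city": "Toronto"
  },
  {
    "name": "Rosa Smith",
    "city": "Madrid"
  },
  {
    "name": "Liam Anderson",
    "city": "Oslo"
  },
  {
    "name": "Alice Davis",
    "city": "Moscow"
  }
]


Counting 'city' values across 10 records:

  Toronto: 5 #####
  Sydney: 1 #
  Seoul: 1 #
  Madrid: 1 #
  Oslo: 1 #
  Moscow: 1 #

Most common: Toronto (5 times)

Toronto (5 times)


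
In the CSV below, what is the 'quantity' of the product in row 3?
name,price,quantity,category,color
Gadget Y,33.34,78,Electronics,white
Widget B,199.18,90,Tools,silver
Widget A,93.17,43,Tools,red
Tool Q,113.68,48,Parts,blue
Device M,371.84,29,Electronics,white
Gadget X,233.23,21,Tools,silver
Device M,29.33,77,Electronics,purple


Query: Row 3 ('Widget A'), column 'quantity'
Value: 43

43


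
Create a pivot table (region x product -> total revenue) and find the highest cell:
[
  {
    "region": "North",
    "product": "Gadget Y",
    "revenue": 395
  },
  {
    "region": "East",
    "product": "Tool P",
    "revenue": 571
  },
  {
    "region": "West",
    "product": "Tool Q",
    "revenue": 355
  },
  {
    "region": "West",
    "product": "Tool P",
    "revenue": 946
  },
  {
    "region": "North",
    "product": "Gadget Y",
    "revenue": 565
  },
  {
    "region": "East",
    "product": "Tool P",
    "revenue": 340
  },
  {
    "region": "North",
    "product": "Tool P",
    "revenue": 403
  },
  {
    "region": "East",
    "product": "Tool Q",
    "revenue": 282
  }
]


Pivot: region (rows) x product (columns) -> total revenue

     Gadget Y      Tool P        Tool Q      
East             0           911           282  
North          960           403             0  
West             0           946           355  

Highest: North / Gadget Y = $960

North / Gadget Y = $960


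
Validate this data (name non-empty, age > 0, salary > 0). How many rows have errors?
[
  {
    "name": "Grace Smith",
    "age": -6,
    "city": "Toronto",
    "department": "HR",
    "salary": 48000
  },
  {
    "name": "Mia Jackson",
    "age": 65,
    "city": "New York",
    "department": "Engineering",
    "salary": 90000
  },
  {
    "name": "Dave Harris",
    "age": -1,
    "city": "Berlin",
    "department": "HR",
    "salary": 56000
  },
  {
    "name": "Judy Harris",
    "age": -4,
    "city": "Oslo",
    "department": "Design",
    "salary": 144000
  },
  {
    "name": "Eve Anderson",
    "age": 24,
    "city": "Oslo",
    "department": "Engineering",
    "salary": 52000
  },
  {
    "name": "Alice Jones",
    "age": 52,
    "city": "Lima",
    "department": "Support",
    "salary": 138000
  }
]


Validating 6 records:
Rules: name non-empty, age > 0, salary > 0

  Row 1 (Grace Smith): negative age: -6
  Row 2 (Mia Jackson): OK
  Row 3 (Dave Harris): negative age: -1
  Row 4 (Judy Harris): negative age: -4
  Row 5 (Eve Anderson): OK
  Row 6 (Alice Jones): OK

Total errors: 3

3 errors


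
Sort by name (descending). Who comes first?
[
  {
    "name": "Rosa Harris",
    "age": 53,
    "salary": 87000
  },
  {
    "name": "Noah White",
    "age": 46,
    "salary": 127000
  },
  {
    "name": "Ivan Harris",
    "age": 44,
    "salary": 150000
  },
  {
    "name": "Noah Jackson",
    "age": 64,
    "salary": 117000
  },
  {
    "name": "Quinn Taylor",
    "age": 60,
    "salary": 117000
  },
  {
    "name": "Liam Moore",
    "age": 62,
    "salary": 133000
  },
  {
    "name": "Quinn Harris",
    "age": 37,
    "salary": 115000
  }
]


Sort by: name (descending)

Sorted order:
  1. Rosa Harris (name = Rosa Harris)
  2. Quinn Taylor (name = Quinn Taylor)
  3. Quinn Harris (name = Quinn Harris)
  4. Noah White (name = Noah White)
  5. Noah Jackson (name = Noah Jackson)
  6. Liam Moore (name = Liam Moore)
  7. Ivan Harris (name = Ivan Harris)

First: Rosa Harris

Rosa Harris


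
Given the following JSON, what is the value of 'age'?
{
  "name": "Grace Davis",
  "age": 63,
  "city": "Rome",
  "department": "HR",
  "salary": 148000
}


Looking up field 'age'
Value: 63

63


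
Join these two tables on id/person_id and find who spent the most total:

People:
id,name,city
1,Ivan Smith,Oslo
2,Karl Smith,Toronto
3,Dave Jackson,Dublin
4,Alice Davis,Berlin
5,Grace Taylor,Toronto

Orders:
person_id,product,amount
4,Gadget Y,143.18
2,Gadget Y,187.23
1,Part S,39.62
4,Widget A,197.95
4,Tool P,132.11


Join on: people.id = orders.person_id

Joined rows:
  Alice Davis (Berlin) bought Gadget Y for $143.18
  Karl Smith (Toronto) bought Gadget Y for $187.23
  Ivan Smith (Oslo) bought Part S for $39.62
  Alice Davis (Berlin) bought Widget A for $197.95
  Alice Davis (Berlin) bought Tool P for $132.11

Total per person:
  Alice Davis: $473.24
  Karl Smith: $187.23
  Ivan Smith: $39.62

Top spender: Alice Davis ($473.24)

Alice Davis ($473.24)


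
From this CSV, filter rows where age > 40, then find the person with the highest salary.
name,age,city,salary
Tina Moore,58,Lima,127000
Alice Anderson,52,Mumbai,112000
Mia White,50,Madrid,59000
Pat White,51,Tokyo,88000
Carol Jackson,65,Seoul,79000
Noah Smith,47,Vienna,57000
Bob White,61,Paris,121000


Filter: age > 40
Sort by: salary (descending)

Filtered records (7):
  Tina Moore, age 58, salary $127000
  Bob White, age 61, salary $121000
  Alice Anderson, age 52, salary $112000
  Pat White, age 51, salary $88000
  Carol Jackson, age 65, salary $79000
  Mia White, age 50, salary $59000
  Noah Smith, age 47, salary $57000

Highest salary: Tina Moore ($127000)

Tina Moore


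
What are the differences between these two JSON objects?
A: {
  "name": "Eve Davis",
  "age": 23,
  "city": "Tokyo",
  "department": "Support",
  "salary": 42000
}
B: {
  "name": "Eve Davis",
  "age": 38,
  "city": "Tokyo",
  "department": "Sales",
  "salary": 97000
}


Comparing each field (in key order):
  name: same
  age: DIFFERENT
  city: same
  department: DIFFERENT
  salary: DIFFERENT
Differences:
  age: 23 -> 38
  department: Support -> Sales
  salary: 42000 -> 97000

3 field(s) changed

3 changes: age, department, salary


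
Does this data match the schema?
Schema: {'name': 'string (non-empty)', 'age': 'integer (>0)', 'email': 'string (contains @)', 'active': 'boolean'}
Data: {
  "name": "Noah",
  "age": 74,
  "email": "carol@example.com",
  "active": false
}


Validating each field against schema:
  name: OK (non-empty string)
  age: OK (positive integer)
  email: OK (string with @)
  active: OK (boolean)

Result: VALID

VALID


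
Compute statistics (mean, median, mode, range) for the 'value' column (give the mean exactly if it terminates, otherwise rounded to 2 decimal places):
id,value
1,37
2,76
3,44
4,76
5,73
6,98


Data: [37, 76, 44, 76, 73, 98]
Count: 6
Sum: 404
Mean: 404/6 ≈ 67.33 (rounded to 2 decimal places)
Sorted: [37, 44, 73, 76, 76, 98]
Median: 74.5
Mode: 76 (2 times)
Range: 98 - 37 = 61
Min: 37, Max: 98

mean≈67.33, median=74.5, mode=76, range=61


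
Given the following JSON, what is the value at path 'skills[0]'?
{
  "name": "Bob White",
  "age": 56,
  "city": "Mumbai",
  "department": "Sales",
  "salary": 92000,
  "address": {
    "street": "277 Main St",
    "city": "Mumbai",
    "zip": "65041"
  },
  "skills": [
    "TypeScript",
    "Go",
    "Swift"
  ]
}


Query: skills[0]
Path: skills -> first element
Value: TypeScript

TypeScript


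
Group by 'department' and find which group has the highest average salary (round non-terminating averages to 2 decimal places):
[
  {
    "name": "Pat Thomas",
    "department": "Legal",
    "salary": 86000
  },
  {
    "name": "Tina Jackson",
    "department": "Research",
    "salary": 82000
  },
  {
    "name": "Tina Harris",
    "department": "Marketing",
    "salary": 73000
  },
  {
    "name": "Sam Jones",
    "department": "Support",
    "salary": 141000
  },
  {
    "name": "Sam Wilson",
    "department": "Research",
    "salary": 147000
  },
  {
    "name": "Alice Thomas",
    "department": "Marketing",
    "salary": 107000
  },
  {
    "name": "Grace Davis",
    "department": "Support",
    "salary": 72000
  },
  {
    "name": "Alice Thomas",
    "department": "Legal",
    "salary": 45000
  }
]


Group by: department

Groups:
  Legal: 2 people, avg salary = 131000/2 = $65500
  Marketing: 2 people, avg salary = 180000/2 = $90000
  Research: 2 people, avg salary = 229000/2 = $114500
  Support: 2 people, avg salary = 213000/2 = $106500

Highest average salary: Research ($114500)

Research ($114500)


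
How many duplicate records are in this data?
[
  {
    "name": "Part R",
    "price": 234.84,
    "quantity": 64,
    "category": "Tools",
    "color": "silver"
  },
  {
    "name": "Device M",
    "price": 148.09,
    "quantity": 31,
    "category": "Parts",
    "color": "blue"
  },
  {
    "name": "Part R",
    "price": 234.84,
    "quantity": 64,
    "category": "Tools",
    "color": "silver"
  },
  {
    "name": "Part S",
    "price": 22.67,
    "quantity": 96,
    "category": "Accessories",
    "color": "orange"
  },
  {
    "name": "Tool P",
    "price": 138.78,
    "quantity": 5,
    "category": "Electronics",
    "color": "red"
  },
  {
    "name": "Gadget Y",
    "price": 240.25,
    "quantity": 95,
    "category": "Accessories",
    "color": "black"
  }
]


Checking 6 records for duplicates:

  Row 1: Part R ($234.84, qty 64)
  Row 2: Device M ($148.09, qty 31)
  Row 3: Part R ($234.84, qty 64) <-- DUPLICATE
  Row 4: Part S ($22.67, qty 96)
  Row 5: Tool P ($138.78, qty 5)
  Row 6: Gadget Y ($240.25, qty 95)

Duplicates found: 1
Unique records: 5

1 duplicates, 5 unique


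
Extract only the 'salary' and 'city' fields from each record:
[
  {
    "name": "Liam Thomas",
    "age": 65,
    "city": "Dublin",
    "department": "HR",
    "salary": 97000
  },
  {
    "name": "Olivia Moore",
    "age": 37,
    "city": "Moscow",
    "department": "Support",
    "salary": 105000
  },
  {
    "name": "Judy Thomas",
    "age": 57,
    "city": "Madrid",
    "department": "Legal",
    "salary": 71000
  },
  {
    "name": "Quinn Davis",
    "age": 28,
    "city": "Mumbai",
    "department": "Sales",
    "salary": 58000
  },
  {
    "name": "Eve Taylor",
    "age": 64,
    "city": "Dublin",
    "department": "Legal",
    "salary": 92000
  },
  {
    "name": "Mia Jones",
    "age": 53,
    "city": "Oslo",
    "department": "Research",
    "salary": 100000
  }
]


Original: 6 records with fields: name, age, city, department, salary
Keep: ['salary', 'city']
Drop: ['name', 'age', 'department']
Result: 6 records, 2 fields each

[
  {
    "salary": 97000,
    "city": "Dublin"
  },
  {
    "salary": 105000,
    "city": "Moscow"
  },
  {
    "salary": 71000,
    "city": "Madrid"
  },
  {
    "salary": 58000,
    "city": "Mumbai"
  },
  {
    "salary": 92000,
    "city": "Dublin"
  },
  {
    "salary": 100000,
    "city": "Oslo"
  }
]


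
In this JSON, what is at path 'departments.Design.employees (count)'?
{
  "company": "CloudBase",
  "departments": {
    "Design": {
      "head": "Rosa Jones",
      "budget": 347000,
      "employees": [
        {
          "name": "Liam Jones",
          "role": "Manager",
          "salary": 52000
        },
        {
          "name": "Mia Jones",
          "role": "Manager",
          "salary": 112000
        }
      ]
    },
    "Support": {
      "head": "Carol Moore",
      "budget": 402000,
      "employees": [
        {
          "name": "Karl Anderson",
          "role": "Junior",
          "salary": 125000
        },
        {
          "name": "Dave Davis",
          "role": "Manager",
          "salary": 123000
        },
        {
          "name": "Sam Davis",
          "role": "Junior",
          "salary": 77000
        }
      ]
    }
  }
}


Path: departments.Design.employees (count)

Navigate:
  -> departments
  -> Design
  -> employees (array, length 2)

2


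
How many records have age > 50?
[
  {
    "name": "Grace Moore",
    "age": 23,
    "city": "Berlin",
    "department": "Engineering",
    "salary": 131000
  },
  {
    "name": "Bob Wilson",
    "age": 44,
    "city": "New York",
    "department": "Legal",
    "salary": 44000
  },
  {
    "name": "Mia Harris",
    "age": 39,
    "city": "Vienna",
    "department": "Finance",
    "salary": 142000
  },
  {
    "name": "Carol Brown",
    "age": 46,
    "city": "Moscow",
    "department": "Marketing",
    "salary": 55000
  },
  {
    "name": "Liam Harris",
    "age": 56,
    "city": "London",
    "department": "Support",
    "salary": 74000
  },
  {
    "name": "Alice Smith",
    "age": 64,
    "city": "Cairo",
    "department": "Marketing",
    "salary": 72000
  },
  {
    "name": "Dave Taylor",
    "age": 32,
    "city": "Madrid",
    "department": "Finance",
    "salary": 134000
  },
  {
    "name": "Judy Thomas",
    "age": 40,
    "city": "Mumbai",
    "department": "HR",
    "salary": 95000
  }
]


Data: 8 records
Condition: age > 50

Checking each record:
  Grace Moore: 23
  Bob Wilson: 44
  Mia Harris: 39
  Carol Brown: 46
  Liam Harris: 56 MATCH
  Alice Smith: 64 MATCH
  Dave Taylor: 32
  Judy Thomas: 40

Count: 2

2


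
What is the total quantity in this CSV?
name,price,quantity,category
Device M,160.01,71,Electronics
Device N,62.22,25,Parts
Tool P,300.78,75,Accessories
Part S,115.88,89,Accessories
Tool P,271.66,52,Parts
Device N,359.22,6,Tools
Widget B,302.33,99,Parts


Computing total quantity:
Values: [71, 25, 75, 89, 52, 6, 99]
Sum = 417

417


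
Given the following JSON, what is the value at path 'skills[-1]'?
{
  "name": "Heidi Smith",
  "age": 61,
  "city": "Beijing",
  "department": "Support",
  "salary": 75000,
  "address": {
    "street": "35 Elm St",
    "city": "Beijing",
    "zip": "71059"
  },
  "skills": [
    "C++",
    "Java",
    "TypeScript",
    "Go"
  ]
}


Query: skills[-1]
Path: skills -> last element
Value: Go

Go


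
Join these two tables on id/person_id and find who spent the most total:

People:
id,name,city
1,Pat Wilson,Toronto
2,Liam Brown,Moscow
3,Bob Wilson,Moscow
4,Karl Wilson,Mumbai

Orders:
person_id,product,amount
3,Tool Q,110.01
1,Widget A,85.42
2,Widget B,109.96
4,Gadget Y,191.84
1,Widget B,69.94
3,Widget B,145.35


Join on: people.id = orders.person_id

Joined rows:
  Bob Wilson (Moscow) bought Tool Q for $110.01
  Pat Wilson (Toronto) bought Widget A for $85.42
  Liam Brown (Moscow) bought Widget B for $109.96
  Karl Wilson (Mumbai) bought Gadget Y for $191.84
  Pat Wilson (Toronto) bought Widget B for $69.94
  Bob Wilson (Moscow) bought Widget B for $145.35

Total per person:
  Bob Wilson: $255.36
  Karl Wilson: $191.84
  Pat Wilson: $155.36
  Liam Brown: $109.96

Top spender: Bob Wilson ($255.36)

Bob Wilson ($255.36)


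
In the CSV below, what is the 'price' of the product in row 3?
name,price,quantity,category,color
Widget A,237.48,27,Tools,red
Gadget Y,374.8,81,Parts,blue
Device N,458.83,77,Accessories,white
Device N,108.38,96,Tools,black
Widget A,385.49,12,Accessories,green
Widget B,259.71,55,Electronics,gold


Query: Row 3 ('Device N'), column 'price'
Value: 458.83

458.83


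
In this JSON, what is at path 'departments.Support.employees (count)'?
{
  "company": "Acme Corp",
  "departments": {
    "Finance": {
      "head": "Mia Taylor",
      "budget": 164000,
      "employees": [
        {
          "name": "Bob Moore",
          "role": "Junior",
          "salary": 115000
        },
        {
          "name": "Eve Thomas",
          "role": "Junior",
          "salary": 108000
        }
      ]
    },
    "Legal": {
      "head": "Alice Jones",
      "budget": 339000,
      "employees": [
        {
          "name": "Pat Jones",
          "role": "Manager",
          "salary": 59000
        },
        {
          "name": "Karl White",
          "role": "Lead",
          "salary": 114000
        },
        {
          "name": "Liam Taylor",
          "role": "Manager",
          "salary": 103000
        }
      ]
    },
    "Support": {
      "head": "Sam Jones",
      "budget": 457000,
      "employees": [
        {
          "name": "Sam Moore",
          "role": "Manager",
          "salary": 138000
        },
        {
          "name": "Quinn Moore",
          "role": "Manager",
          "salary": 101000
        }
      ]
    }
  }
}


Path: departments.Support.employees (count)

Navigate:
  -> departments
  -> Support
  -> employees (array, length 2)

2


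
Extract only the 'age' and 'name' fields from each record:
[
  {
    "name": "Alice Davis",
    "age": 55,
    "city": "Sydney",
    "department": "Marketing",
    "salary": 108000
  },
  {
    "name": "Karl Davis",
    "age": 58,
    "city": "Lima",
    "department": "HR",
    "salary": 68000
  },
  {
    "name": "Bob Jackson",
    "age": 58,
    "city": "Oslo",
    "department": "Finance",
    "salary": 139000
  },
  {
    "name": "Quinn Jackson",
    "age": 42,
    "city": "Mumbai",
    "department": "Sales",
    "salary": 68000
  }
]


Original: 4 records with fields: name, age, city, department, salary
Keep: ['age', 'name']
Drop: ['city', 'department', 'salary']
Result: 4 records, 2 fields each

[
  {
    "age": 55,
    "name": "Alice Davis"
  },
  {
    "age": 58,
    "name": "Karl Davis"
  },
  {
    "age": 58,
    "name": "Bob Jackson"
  },
  {
    "age": 42,
    "name": "Quinn Jackson"
  }
]


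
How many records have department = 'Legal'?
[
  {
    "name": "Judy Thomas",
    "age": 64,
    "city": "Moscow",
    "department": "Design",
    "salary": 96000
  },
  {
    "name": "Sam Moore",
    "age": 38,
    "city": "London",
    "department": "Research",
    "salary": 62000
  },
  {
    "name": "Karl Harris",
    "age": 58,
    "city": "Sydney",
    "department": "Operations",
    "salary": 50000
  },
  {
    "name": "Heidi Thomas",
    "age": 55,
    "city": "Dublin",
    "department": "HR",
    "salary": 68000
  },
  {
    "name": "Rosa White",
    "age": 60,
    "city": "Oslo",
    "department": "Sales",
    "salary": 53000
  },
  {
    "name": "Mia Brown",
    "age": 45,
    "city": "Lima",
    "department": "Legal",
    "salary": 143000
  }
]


Data: 6 records
Condition: department = 'Legal'

Checking each record:
  Judy Thomas: Design
  Sam Moore: Research
  Karl Harris: Operations
  Heidi Thomas: HR
  Rosa White: Sales
  Mia Brown: Legal MATCH

Count: 1

1


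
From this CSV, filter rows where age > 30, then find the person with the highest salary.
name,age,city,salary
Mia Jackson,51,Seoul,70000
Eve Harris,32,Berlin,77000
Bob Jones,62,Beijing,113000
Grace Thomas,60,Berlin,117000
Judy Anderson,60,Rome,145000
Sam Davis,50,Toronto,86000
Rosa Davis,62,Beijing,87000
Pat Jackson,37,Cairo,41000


Filter: age > 30
Sort by: salary (descending)

Filtered records (8):
  Judy Anderson, age 60, salary $145000
  Grace Thomas, age 60, salary $117000
  Bob Jones, age 62, salary $113000
  Rosa Davis, age 62, salary $87000
  Sam Davis, age 50, salary $86000
  Eve Harris, age 32, salary $77000
  Mia Jackson, age 51, salary $70000
  Pat Jackson, age 37, salary $41000

Highest salary: Judy Anderson ($145000)

Judy Anderson


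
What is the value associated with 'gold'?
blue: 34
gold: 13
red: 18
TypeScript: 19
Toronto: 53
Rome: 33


Looking up key 'gold'
Value: 13

13


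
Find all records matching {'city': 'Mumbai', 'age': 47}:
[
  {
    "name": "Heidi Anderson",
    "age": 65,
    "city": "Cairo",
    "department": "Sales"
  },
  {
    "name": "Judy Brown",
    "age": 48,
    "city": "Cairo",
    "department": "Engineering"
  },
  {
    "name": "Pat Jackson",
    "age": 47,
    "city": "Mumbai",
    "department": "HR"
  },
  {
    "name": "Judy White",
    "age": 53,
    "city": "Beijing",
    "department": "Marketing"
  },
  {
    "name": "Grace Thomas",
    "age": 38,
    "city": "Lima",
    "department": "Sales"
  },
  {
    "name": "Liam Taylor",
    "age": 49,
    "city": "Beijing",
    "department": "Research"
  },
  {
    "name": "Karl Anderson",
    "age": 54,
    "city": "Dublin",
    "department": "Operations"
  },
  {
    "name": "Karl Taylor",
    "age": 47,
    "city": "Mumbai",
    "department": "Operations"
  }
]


Search criteria: {'city': 'Mumbai', 'age': 47}

Checking 8 records:
  Heidi Anderson: {city: Cairo, age: 65}
  Judy Brown: {city: Cairo, age: 48}
  Pat Jackson: {city: Mumbai, age: 47} <-- MATCH
  Judy White: {city: Beijing, age: 53}
  Grace Thomas: {city: Lima, age: 38}
  Liam Taylor: {city: Beijing, age: 49}
  Karl Anderson: {city: Dublin, age: 54}
  Karl Taylor: {city: Mumbai, age: 47} <-- MATCH

Matches: ["Pat Jackson", "Karl Taylor"]

["Pat Jackson", "Karl Taylor"]


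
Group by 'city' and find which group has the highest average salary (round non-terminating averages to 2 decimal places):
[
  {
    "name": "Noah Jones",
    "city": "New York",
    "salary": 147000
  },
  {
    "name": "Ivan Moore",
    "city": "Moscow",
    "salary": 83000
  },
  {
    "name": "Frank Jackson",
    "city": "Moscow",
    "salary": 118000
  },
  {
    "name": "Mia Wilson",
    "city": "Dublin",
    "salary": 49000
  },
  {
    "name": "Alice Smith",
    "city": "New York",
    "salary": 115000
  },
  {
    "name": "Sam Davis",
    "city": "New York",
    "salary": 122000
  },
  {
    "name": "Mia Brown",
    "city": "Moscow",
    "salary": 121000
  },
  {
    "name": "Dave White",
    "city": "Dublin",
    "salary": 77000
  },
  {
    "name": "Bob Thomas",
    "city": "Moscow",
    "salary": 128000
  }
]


Group by: city

Groups:
  Dublin: 2 people, avg salary = 126000/2 = $63000
  Moscow: 4 people, avg salary = 450000/4 = $112500
  New York: 3 people, avg salary = 384000/3 = $128000

Highest average salary: New York ($128000)

New York ($128000)


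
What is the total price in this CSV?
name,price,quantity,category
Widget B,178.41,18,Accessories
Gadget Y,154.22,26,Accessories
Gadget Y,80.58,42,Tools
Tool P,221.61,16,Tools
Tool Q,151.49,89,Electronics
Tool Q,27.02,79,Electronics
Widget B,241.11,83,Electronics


Computing total price:
Values: [178.41, 154.22, 80.58, 221.61, 151.49, 27.02, 241.11]
Sum = 1054.44

1054.44


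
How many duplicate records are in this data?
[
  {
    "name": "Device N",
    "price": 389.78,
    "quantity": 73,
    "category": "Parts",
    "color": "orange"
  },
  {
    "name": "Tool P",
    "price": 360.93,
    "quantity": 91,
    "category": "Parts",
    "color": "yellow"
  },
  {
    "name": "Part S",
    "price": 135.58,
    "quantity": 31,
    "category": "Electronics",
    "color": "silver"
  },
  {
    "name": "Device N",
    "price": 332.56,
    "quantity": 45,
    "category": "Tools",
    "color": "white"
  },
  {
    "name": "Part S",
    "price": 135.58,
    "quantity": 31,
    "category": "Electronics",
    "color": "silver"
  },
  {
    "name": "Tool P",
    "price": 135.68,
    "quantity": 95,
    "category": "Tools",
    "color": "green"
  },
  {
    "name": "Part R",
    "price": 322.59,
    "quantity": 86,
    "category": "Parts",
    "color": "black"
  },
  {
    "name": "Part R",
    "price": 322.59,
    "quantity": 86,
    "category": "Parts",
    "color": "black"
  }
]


Checking 8 records for duplicates:

  Row 1: Device N ($389.78, qty 73)
  Row 2: Tool P ($360.93, qty 91)
  Row 3: Part S ($135.58, qty 31)
  Row 4: Device N ($332.56, qty 45)
  Row 5: Part S ($135.58, qty 31) <-- DUPLICATE
  Row 6: Tool P ($135.68, qty 95)
  Row 7: Part R ($322.59, qty 86)
  Row 8: Part R ($322.59, qty 86) <-- DUPLICATE

Duplicates found: 2
Unique records: 6

2 duplicates, 6 unique


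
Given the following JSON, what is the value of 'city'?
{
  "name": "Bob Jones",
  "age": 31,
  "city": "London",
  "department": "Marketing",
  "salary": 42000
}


Looking up field 'city'
Value: London

London


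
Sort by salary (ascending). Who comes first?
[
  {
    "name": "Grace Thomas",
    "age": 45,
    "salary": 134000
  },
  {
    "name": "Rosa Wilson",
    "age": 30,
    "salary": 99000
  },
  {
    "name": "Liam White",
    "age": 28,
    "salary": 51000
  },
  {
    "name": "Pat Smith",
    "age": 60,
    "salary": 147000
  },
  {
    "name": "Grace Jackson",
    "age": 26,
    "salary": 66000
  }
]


Sort by: salary (ascending)

Sorted order:
  1. Liam White (salary = 51000)
  2. Grace Jackson (salary = 66000)
  3. Rosa Wilson (salary = 99000)
  4. Grace Thomas (salary = 134000)
  5. Pat Smith (salary = 147000)

First: Liam White

Liam White


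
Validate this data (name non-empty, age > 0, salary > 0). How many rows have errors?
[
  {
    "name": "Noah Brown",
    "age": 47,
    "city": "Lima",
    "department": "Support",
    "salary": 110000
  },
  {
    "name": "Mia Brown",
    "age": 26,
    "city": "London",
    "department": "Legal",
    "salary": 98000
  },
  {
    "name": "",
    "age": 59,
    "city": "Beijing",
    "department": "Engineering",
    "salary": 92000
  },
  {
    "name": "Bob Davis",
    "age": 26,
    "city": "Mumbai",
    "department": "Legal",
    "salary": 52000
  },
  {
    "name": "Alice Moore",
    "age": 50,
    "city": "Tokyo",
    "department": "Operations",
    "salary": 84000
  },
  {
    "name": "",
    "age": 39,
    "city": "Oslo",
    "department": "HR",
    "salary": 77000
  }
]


Validating 6 records:
Rules: name non-empty, age > 0, salary > 0

  Row 1 (Noah Brown): OK
  Row 2 (Mia Brown): OK
  Row 3 (???): empty name
  Row 4 (Bob Davis): OK
  Row 5 (Alice Moore): OK
  Row 6 (???): empty name

Total errors: 2

2 errors


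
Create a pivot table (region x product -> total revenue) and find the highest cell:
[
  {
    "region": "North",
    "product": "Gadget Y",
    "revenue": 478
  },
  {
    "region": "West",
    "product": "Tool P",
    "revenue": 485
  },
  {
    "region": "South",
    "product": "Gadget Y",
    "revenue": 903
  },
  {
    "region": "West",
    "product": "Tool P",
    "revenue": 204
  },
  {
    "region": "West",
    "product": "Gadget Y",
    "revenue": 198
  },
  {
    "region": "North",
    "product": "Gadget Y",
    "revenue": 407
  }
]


Pivot: region (rows) x product (columns) -> total revenue

     Gadget Y      Tool P      
North          885             0  
South          903             0  
West           198           689  

Highest: South / Gadget Y = $903

South / Gadget Y = $903


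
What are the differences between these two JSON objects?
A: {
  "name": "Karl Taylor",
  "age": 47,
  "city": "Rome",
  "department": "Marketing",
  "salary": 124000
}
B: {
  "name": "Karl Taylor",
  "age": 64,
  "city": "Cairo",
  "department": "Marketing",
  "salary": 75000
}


Comparing each field (in key order):
  name: same
  age: DIFFERENT
  city: DIFFERENT
  department: same
  salary: DIFFERENT
Differences:
  age: 47 -> 64
  city: Rome -> Cairo
  salary: 124000 -> 75000

3 field(s) changed

3 changes: age, city, salary


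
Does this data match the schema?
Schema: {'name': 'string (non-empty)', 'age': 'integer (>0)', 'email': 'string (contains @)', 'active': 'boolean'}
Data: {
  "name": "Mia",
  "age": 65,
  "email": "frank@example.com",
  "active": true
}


Validating each field against schema:
  name: OK (non-empty string)
  age: OK (positive integer)
  email: OK (string with @)
  active: OK (boolean)

Result: VALID

VALID


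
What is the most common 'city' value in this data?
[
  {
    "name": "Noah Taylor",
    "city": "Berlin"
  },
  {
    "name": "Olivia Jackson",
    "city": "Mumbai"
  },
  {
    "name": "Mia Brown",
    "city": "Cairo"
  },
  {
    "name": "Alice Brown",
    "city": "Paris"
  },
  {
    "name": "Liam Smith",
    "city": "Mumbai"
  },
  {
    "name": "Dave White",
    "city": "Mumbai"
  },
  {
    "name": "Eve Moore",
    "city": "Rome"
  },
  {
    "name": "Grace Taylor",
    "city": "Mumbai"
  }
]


Counting 'city' values across 8 records:

  Mumbai: 4 ####
  Berlin: 1 #
  Cairo: 1 #
  Paris: 1 #
  Rome: 1 #

Most common: Mumbai (4 times)

Mumbai (4 times)


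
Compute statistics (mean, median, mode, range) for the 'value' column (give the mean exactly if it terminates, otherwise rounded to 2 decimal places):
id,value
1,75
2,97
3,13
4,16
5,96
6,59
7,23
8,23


Data: [75, 97, 13, 16, 96, 59, 23, 23]
Count: 8
Sum: 402
Mean: 402/8 = 50.25
Sorted: [13, 16, 23, 23, 59, 75, 96, 97]
Median: 41.0
Mode: 23 (2 times)
Range: 97 - 13 = 84
Min: 13, Max: 97

mean=50.25, median=41.0, mode=23, range=84


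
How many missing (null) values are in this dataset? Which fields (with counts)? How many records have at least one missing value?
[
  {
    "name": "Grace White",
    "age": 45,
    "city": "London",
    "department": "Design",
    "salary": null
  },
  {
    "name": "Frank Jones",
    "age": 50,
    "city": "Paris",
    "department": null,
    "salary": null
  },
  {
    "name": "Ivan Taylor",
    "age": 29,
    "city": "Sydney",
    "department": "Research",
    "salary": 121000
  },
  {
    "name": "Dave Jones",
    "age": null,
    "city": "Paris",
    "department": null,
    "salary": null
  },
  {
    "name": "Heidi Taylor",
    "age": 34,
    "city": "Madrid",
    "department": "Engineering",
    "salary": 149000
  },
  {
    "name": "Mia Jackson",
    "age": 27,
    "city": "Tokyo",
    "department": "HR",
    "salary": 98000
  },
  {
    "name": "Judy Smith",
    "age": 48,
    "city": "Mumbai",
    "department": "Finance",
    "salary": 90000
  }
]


Checking for missing (null) values in 7 records:

  Grace White: salary
  Frank Jones: department, salary
  Ivan Taylor: complete
  Dave Jones: age, department, salary
  Heidi Taylor: complete
  Mia Jackson: complete
  Judy Smith: complete

Per field:
  name: 0 missing
  age: 1 missing
  city: 0 missing
  department: 2 missing
  salary: 3 missing

Total missing values: 6
Records with any missing: 3

6 missing values (age: 1, department: 2, salary: 3); 3 incomplete records


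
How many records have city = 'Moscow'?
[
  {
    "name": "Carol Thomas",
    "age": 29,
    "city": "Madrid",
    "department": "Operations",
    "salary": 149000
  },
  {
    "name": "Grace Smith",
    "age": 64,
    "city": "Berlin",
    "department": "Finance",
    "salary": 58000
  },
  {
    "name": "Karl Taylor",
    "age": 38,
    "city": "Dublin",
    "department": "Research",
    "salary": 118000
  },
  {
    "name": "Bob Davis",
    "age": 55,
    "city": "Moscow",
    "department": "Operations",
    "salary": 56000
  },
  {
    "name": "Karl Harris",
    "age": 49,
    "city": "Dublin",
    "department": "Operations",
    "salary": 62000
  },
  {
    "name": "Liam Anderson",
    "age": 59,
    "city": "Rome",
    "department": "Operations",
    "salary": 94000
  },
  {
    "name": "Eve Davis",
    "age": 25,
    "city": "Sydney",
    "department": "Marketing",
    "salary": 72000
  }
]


Data: 7 records
Condition: city = 'Moscow'

Checking each record:
  Carol Thomas: Madrid
  Grace Smith: Berlin
  Karl Taylor: Dublin
  Bob Davis: Moscow MATCH
  Karl Harris: Dublin
  Liam Anderson: Rome
  Eve Davis: Sydney

Count: 1

1


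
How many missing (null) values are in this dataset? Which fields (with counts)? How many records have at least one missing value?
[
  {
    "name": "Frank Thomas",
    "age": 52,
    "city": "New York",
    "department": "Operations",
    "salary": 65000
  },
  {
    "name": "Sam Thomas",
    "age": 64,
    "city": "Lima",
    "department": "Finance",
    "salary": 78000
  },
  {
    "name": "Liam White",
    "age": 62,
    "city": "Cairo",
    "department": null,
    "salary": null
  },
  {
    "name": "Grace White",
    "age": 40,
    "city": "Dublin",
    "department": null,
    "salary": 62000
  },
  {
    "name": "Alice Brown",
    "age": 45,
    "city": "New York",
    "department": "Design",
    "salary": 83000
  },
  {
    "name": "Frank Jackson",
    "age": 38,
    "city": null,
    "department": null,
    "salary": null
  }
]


Checking for missing (null) values in 6 records:

  Frank Thomas: complete
  Sam Thomas: complete
  Liam White: department, salary
  Grace White: department
  Alice Brown: complete
  Frank Jackson: city, department, salary

Per field:
  name: 0 missing
  age: 0 missing
  city: 1 missing
  department: 3 missing
  salary: 2 missing

Total missing values: 6
Records with any missing: 3

6 missing values (city: 1, department: 3, salary: 2); 3 incomplete records


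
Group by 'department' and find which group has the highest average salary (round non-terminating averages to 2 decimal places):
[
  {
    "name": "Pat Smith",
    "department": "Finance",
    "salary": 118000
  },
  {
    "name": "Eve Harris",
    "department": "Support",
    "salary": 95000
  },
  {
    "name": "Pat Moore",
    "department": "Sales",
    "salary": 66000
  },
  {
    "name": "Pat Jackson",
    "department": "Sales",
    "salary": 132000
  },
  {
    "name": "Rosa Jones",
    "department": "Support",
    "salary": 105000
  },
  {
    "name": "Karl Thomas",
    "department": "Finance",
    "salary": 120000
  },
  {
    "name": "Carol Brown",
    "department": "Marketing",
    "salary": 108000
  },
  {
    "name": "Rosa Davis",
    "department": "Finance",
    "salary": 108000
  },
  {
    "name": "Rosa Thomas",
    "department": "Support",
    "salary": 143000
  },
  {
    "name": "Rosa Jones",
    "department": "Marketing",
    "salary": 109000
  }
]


Group by: department

Groups:
  Finance: 3 people, avg salary = 346000/3 ≈ $115333.33
  Marketing: 2 people, avg salary = 217000/2 = $108500
  Sales: 2 people, avg salary = 198000/2 = $99000
  Support: 3 people, avg salary = 343000/3 ≈ $114333.33

Highest average salary: Finance (≈$115333.33)

Finance (≈$115333.33)


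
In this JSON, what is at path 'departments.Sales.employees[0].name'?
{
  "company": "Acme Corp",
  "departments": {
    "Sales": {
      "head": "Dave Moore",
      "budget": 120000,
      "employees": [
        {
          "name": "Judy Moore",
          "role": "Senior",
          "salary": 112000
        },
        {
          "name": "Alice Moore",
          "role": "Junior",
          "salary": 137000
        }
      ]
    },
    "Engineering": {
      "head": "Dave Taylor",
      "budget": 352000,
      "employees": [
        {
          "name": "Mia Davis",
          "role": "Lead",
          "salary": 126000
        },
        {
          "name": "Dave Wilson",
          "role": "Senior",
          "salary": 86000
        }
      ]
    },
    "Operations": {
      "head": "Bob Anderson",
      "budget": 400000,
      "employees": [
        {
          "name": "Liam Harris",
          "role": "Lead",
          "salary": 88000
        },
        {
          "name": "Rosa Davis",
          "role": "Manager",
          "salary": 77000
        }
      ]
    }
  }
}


Path: departments.Sales.employees[0].name

Navigate:
  -> departments
  -> Sales
  -> employees[0].name = 'Judy Moore'

Judy Moore
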